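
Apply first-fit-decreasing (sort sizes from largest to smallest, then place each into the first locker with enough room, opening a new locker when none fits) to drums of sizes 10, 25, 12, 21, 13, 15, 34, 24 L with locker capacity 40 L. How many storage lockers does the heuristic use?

5

Sorted descending: 34, 25, 24, 21, 15, 13, 12, 10.
  34 → locker 1 (new)  [load 34/40]
  25 → locker 2 (new)  [load 25/40]
  24 → locker 3 (new)  [load 24/40]
  21 → locker 4 (new)  [load 21/40]
  15 → locker 2  [load 40/40]
  13 → locker 3  [load 37/40]
  12 → locker 4  [load 33/40]
  10 → locker 5 (new)  [load 10/40]
5 storage lockers opened.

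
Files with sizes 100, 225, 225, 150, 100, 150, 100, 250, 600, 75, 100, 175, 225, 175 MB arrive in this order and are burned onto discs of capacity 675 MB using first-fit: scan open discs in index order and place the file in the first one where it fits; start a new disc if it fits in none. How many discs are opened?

4

  100 → disc 1 (new)  [load 100/675]
  225 → disc 1  [load 325/675]
  225 → disc 1  [load 550/675]
  150 → disc 2 (new)  [load 150/675]
  100 → disc 1  [load 650/675]
  150 → disc 2  [load 300/675]
  100 → disc 2  [load 400/675]
  250 → disc 2  [load 650/675]
  600 → disc 3 (new)  [load 600/675]
  75 → disc 3  [load 675/675]
  100 → disc 4 (new)  [load 100/675]
  175 → disc 4  [load 275/675]
  225 → disc 4  [load 500/675]
  175 → disc 4  [load 675/675]
4 discs opened.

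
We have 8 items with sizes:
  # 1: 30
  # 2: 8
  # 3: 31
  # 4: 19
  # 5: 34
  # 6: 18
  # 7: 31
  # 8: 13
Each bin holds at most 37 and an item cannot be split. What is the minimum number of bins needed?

6

Total = 34 + 31 + 31 + 30 + 19 + 18 + 13 + 8 = 184.
Lower bound: ⌈184/37⌉ = 5 bins.
A packing using 6 bins:
  bin 1: 34 = 34
  bin 2: 31 = 31
  bin 3: 31 = 31
  bin 4: 30 = 30
  bin 5: 19 + 18 = 37
  bin 6: 13 + 8 = 21
No arrangement into 5 bins stays within capacity, so 6 is optimal.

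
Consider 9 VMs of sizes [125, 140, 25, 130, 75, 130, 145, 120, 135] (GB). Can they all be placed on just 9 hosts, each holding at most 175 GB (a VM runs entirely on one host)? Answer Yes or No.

A valid assignment using 8 hosts:
  host 1: 145 + 25 = 170
  host 2: 140 = 140
  host 3: 135 = 135
  host 4: 130 = 130
  host 5: 130 = 130
  host 6: 125 = 125
  host 7: 120 = 120
  host 8: 75 = 75
That uses only 8 ≤ 9, so 9 hosts are enough.

Yes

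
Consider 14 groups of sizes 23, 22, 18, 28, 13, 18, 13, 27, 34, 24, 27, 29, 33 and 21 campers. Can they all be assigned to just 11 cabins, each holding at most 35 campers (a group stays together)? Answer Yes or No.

Total = 330 campers; ⌈330/35⌉ = 10.
12 groups each exceed half the capacity and cannot share a cabin, forcing at least 12 cabins.
At least 12 cabins are required, but only 11 are allowed.

No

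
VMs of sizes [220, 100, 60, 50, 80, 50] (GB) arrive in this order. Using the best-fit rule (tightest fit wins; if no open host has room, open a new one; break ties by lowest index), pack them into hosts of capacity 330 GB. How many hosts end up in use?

  220 → host 1 (new)  [load 220/330]
  100 → host 1  [load 320/330]
  60 → host 2 (new)  [load 60/330]
  50 → host 2  [load 110/330]
  80 → host 2  [load 190/330]
  50 → host 2  [load 240/330]
2 hosts opened.

2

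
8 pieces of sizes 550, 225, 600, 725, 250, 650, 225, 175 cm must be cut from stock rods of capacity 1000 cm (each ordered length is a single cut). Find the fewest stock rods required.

Total = 725 + 650 + 600 + 550 + 250 + 225 + 225 + 175 = 3400 cm.
Lower bound: ⌈3400/1000⌉ = 4 stock rods.
A packing using 4 stock rods:
  stock rod 1: 725 + 250 = 975
  stock rod 2: 650 + 225 = 875
  stock rod 3: 600 + 225 + 175 = 1000
  stock rod 4: 550 = 550
This matches the lower bound, so 4 is optimal.

4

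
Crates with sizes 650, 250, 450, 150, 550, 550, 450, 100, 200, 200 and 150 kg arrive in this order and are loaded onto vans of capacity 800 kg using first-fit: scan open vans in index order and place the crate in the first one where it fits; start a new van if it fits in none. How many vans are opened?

  650 → van 1 (new)  [load 650/800]
  250 → van 2 (new)  [load 250/800]
  450 → van 2  [load 700/800]
  150 → van 1  [load 800/800]
  550 → van 3 (new)  [load 550/800]
  550 → van 4 (new)  [load 550/800]
  450 → van 5 (new)  [load 450/800]
  100 → van 2  [load 800/800]
  200 → van 3  [load 750/800]
  200 → van 4  [load 750/800]
  150 → van 5  [load 600/800]
5 vans opened.

5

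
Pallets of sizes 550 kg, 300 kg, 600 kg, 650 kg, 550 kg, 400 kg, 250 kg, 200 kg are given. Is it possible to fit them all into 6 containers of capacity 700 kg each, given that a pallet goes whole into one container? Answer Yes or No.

A valid assignment using 6 containers:
  container 1: 650 = 650
  container 2: 600 = 600
  container 3: 550 = 550
  container 4: 550 = 550
  container 5: 400 + 300 = 700
  container 6: 250 + 200 = 450
Every load is within 700 kg, so 6 containers suffice.

Yes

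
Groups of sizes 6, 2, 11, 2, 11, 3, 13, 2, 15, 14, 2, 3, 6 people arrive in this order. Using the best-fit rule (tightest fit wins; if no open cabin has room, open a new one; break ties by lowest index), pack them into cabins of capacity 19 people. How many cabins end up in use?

  6 → cabin 1 (new)  [load 6/19]
  2 → cabin 1  [load 8/19]
  11 → cabin 1  [load 19/19]
  2 → cabin 2 (new)  [load 2/19]
  11 → cabin 2  [load 13/19]
  3 → cabin 2  [load 16/19]
  13 → cabin 3 (new)  [load 13/19]
  2 → cabin 2  [load 18/19]
  15 → cabin 4 (new)  [load 15/19]
  14 → cabin 5 (new)  [load 14/19]
  2 → cabin 4  [load 17/19]
  3 → cabin 5  [load 17/19]
  6 → cabin 3  [load 19/19]
5 cabins opened.

5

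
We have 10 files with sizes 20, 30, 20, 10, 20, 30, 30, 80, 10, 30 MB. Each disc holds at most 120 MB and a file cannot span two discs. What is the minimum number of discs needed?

3

Total = 80 + 30 + 30 + 30 + 30 + 20 + 20 + 20 + 10 + 10 = 280 MB.
Lower bound: ⌈280/120⌉ = 3 discs.
A packing using 3 discs:
  disc 1: 80 + 30 + 10 = 120
  disc 2: 30 + 30 + 30 + 20 + 10 = 120
  disc 3: 20 + 20 = 40
This matches the lower bound, so 3 is optimal.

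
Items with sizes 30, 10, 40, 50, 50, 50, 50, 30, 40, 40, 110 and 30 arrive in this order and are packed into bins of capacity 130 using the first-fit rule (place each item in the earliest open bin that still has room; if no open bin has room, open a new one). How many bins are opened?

5

  30 → bin 1 (new)  [load 30/130]
  10 → bin 1  [load 40/130]
  40 → bin 1  [load 80/130]
  50 → bin 1  [load 130/130]
  50 → bin 2 (new)  [load 50/130]
  50 → bin 2  [load 100/130]
  50 → bin 3 (new)  [load 50/130]
  30 → bin 2  [load 130/130]
  40 → bin 3  [load 90/130]
  40 → bin 3  [load 130/130]
  110 → bin 4 (new)  [load 110/130]
  30 → bin 5 (new)  [load 30/130]
5 bins opened.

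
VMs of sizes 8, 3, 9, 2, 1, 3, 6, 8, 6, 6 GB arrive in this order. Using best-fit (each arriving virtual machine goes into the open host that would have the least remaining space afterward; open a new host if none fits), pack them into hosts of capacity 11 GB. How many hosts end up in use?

6

  8 → host 1 (new)  [load 8/11]
  3 → host 1  [load 11/11]
  9 → host 2 (new)  [load 9/11]
  2 → host 2  [load 11/11]
  1 → host 3 (new)  [load 1/11]
  3 → host 3  [load 4/11]
  6 → host 3  [load 10/11]
  8 → host 4 (new)  [load 8/11]
  6 → host 5 (new)  [load 6/11]
  6 → host 6 (new)  [load 6/11]
6 hosts opened.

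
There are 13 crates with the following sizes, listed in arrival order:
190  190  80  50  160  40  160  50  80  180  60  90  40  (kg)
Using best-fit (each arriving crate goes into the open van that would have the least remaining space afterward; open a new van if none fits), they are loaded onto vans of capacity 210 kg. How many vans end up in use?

  190 → van 1 (new)  [load 190/210]
  190 → van 2 (new)  [load 190/210]
  80 → van 3 (new)  [load 80/210]
  50 → van 3  [load 130/210]
  160 → van 4 (new)  [load 160/210]
  40 → van 4  [load 200/210]
  160 → van 5 (new)  [load 160/210]
  50 → van 5  [load 210/210]
  80 → van 3  [load 210/210]
  180 → van 6 (new)  [load 180/210]
  60 → van 7 (new)  [load 60/210]
  90 → van 7  [load 150/210]
  40 → van 7  [load 190/210]
7 vans opened.

7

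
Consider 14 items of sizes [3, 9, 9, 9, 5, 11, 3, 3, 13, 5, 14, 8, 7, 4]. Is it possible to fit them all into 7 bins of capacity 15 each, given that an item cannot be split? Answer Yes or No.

No

Total = 103; ⌈103/15⌉ = 7.
The bound of 7 does not rule out 7, but exhaustive search shows no assignment into 7 bins of capacity 15 exists — the minimum is 8.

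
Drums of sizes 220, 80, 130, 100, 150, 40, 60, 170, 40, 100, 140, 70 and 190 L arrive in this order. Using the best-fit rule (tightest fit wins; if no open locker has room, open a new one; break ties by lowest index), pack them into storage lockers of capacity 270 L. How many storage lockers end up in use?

  220 → locker 1 (new)  [load 220/270]
  80 → locker 2 (new)  [load 80/270]
  130 → locker 2  [load 210/270]
  100 → locker 3 (new)  [load 100/270]
  150 → locker 3  [load 250/270]
  40 → locker 1  [load 260/270]
  60 → locker 2  [load 270/270]
  170 → locker 4 (new)  [load 170/270]
  40 → locker 4  [load 210/270]
  100 → locker 5 (new)  [load 100/270]
  140 → locker 5  [load 240/270]
  70 → locker 6 (new)  [load 70/270]
  190 → locker 6  [load 260/270]
6 storage lockers opened.

6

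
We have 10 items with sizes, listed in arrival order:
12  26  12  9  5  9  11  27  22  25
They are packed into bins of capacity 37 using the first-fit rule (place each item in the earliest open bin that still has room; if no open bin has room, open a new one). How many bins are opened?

  12 → bin 1 (new)  [load 12/37]
  26 → bin 2 (new)  [load 26/37]
  12 → bin 1  [load 24/37]
  9 → bin 1  [load 33/37]
  5 → bin 2  [load 31/37]
  9 → bin 3 (new)  [load 9/37]
  11 → bin 3  [load 20/37]
  27 → bin 4 (new)  [load 27/37]
  22 → bin 5 (new)  [load 22/37]
  25 → bin 6 (new)  [load 25/37]
6 bins opened.

6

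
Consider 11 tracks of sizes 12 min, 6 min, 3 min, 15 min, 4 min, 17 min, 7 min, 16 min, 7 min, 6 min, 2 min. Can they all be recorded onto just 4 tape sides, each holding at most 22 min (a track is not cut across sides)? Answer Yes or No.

No

Total = 95 min; ⌈95/22⌉ = 5.
At least 5 tape sides are required, but only 4 are allowed.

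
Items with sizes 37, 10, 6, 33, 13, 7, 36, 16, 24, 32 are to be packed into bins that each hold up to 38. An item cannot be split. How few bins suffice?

6

Total = 37 + 36 + 33 + 32 + 24 + 16 + 13 + 10 + 7 + 6 = 214.
Lower bound: ⌈214/38⌉ = 6 bins.
A packing using 6 bins:
  bin 1: 37 = 37
  bin 2: 36 = 36
  bin 3: 33 = 33
  bin 4: 32 + 6 = 38
  bin 5: 24 + 13 = 37
  bin 6: 16 + 10 + 7 = 33
This matches the lower bound, so 6 is optimal.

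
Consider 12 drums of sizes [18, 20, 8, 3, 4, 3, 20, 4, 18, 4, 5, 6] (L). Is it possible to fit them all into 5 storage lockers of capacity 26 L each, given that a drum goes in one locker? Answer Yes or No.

A valid assignment using 5 storage lockers:
  locker 1: 20 + 6 = 26
  locker 2: 20 + 5 = 25
  locker 3: 18 + 8 = 26
  locker 4: 18 + 4 + 4 = 26
  locker 5: 4 + 3 + 3 = 10
Every load is within 26 L, so 5 storage lockers suffice.

Yes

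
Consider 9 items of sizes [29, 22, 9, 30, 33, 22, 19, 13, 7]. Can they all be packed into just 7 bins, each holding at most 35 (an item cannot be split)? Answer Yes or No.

Yes

A valid assignment using 6 bins:
  bin 1: 33 = 33
  bin 2: 30 = 30
  bin 3: 29 = 29
  bin 4: 22 + 13 = 35
  bin 5: 22 + 9 = 31
  bin 6: 19 + 7 = 26
That uses only 6 ≤ 7, so 7 bins are enough.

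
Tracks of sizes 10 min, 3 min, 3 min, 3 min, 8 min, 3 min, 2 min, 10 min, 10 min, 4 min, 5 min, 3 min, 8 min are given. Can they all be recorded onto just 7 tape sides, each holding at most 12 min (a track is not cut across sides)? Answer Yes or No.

Yes

A valid assignment using 7 tape sides:
  side 1: 10 + 2 = 12
  side 2: 10 = 10
  side 3: 10 = 10
  side 4: 8 + 4 = 12
  side 5: 8 + 3 = 11
  side 6: 5 + 3 + 3 = 11
  side 7: 3 + 3 = 6
Every load is within 12 min, so 7 tape sides suffice.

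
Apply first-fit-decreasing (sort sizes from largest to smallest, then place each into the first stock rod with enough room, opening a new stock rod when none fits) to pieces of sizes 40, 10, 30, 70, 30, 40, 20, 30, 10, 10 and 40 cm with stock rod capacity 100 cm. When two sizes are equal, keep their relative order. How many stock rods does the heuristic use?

4

Sorted descending: 70, 40, 40, 40, 30, 30, 30, 20, 10, 10, 10.
  70 → stock rod 1 (new)  [load 70/100]
  40 → stock rod 2 (new)  [load 40/100]
  40 → stock rod 2  [load 80/100]
  40 → stock rod 3 (new)  [load 40/100]
  30 → stock rod 1  [load 100/100]
  30 → stock rod 3  [load 70/100]
  30 → stock rod 3  [load 100/100]
  20 → stock rod 2  [load 100/100]
  10 → stock rod 4 (new)  [load 10/100]
  10 → stock rod 4  [load 20/100]
  10 → stock rod 4  [load 30/100]
4 stock rods opened.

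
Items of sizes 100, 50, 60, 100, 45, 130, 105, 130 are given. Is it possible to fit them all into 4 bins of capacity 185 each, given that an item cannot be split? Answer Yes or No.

No

Total = 720; ⌈720/185⌉ = 4.
5 items each exceed half the capacity and cannot share a bin, forcing at least 5 bins.
At least 5 bins are required, but only 4 are allowed.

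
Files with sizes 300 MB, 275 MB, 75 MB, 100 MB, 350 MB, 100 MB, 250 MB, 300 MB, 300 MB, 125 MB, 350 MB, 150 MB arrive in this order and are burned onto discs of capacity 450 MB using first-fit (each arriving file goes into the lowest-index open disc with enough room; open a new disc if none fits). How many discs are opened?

  300 → disc 1 (new)  [load 300/450]
  275 → disc 2 (new)  [load 275/450]
  75 → disc 1  [load 375/450]
  100 → disc 2  [load 375/450]
  350 → disc 3 (new)  [load 350/450]
  100 → disc 3  [load 450/450]
  250 → disc 4 (new)  [load 250/450]
  300 → disc 5 (new)  [load 300/450]
  300 → disc 6 (new)  [load 300/450]
  125 → disc 4  [load 375/450]
  350 → disc 7 (new)  [load 350/450]
  150 → disc 5  [load 450/450]
7 discs opened.

7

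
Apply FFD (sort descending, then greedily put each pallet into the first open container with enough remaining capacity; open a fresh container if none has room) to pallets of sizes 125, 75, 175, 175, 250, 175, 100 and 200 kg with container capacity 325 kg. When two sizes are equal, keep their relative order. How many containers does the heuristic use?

Sorted descending: 250, 200, 175, 175, 175, 125, 100, 75.
  250 → container 1 (new)  [load 250/325]
  200 → container 2 (new)  [load 200/325]
  175 → container 3 (new)  [load 175/325]
  175 → container 4 (new)  [load 175/325]
  175 → container 5 (new)  [load 175/325]
  125 → container 2  [load 325/325]
  100 → container 3  [load 275/325]
  75 → container 1  [load 325/325]
5 containers opened.

5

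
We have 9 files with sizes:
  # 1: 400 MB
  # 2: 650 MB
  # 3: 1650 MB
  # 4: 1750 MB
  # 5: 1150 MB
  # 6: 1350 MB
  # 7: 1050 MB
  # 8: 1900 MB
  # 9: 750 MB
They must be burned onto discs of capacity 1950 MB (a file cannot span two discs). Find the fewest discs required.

Total = 1900 + 1750 + 1650 + 1350 + 1150 + 1050 + 750 + 650 + 400 = 10650 MB.
Lower bound: ⌈10650/1950⌉ = 6 discs.
A packing using 6 discs:
  disc 1: 1900 = 1900
  disc 2: 1750 = 1750
  disc 3: 1650 = 1650
  disc 4: 1350 + 400 = 1750
  disc 5: 1150 + 750 = 1900
  disc 6: 1050 + 650 = 1700
This matches the lower bound, so 6 is optimal.

6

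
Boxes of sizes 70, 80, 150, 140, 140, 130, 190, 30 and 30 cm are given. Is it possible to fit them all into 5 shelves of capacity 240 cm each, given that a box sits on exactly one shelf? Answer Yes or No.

Yes

A valid assignment using 5 shelves:
  shelf 1: 190 + 30 = 220
  shelf 2: 150 + 80 = 230
  shelf 3: 140 + 70 + 30 = 240
  shelf 4: 140 = 140
  shelf 5: 130 = 130
Every load is within 240 cm, so 5 shelves suffice.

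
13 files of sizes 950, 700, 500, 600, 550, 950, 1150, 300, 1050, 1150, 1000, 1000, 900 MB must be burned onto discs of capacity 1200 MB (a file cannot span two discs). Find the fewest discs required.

10

Total = 1150 + 1150 + 1050 + 1000 + 1000 + 950 + 950 + 900 + 700 + 600 + 550 + 500 + 300 = 10800 MB.
Lower bound: ⌈10800/1200⌉ = 9 discs.
A packing using 10 discs:
  disc 1: 1150 = 1150
  disc 2: 1150 = 1150
  disc 3: 1050 = 1050
  disc 4: 1000 = 1000
  disc 5: 1000 = 1000
  disc 6: 950 = 950
  disc 7: 950 = 950
  disc 8: 900 + 300 = 1200
  disc 9: 700 + 500 = 1200
  disc 10: 600 + 550 = 1150
No arrangement into 9 discs stays within capacity, so 10 is optimal.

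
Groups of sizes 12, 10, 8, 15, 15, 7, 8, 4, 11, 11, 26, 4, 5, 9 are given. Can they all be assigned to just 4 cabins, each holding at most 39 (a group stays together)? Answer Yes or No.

A valid assignment using 4 cabins:
  cabin 1: 26 + 12 = 38
  cabin 2: 15 + 15 + 9 = 39
  cabin 3: 11 + 11 + 10 + 7 = 39
  cabin 4: 8 + 8 + 5 + 4 + 4 = 29
Every load is within 39, so 4 cabins suffice.

Yes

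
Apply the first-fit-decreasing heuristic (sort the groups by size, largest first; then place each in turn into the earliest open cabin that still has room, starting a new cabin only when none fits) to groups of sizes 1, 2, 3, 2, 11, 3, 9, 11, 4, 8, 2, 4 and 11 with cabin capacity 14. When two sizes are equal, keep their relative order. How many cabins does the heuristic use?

Sorted descending: 11, 11, 11, 9, 8, 4, 4, 3, 3, 2, 2, 2, 1.
  11 → cabin 1 (new)  [load 11/14]
  11 → cabin 2 (new)  [load 11/14]
  11 → cabin 3 (new)  [load 11/14]
  9 → cabin 4 (new)  [load 9/14]
  8 → cabin 5 (new)  [load 8/14]
  4 → cabin 4  [load 13/14]
  4 → cabin 5  [load 12/14]
  3 → cabin 1  [load 14/14]
  3 → cabin 2  [load 14/14]
  2 → cabin 3  [load 13/14]
  2 → cabin 5  [load 14/14]
  2 → cabin 6 (new)  [load 2/14]
  1 → cabin 3  [load 14/14]
6 cabins opened.

6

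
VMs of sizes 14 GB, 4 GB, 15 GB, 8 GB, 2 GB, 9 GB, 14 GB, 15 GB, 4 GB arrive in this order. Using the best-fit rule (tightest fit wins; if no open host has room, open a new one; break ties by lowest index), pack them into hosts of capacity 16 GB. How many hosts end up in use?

6

  14 → host 1 (new)  [load 14/16]
  4 → host 2 (new)  [load 4/16]
  15 → host 3 (new)  [load 15/16]
  8 → host 2  [load 12/16]
  2 → host 1  [load 16/16]
  9 → host 4 (new)  [load 9/16]
  14 → host 5 (new)  [load 14/16]
  15 → host 6 (new)  [load 15/16]
  4 → host 2  [load 16/16]
6 hosts opened.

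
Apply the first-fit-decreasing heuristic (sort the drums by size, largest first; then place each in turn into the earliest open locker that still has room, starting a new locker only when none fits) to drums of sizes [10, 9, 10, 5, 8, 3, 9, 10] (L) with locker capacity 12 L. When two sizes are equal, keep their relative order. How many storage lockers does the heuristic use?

Sorted descending: 10, 10, 10, 9, 9, 8, 5, 3.
  10 → locker 1 (new)  [load 10/12]
  10 → locker 2 (new)  [load 10/12]
  10 → locker 3 (new)  [load 10/12]
  9 → locker 4 (new)  [load 9/12]
  9 → locker 5 (new)  [load 9/12]
  8 → locker 6 (new)  [load 8/12]
  5 → locker 7 (new)  [load 5/12]
  3 → locker 4  [load 12/12]
7 storage lockers opened.

7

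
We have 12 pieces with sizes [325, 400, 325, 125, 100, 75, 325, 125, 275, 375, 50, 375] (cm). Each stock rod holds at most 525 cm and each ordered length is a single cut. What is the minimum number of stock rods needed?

Total = 400 + 375 + 375 + 325 + 325 + 325 + 275 + 125 + 125 + 100 + 75 + 50 = 2875 cm.
Lower bound: ⌈2875/525⌉ = 6 stock rods.
Also, 7 pieces each exceed 525/2 cm, and no two of those can share a stock rod, so at least 7 stock rods are needed.
A packing using 7 stock rods:
  stock rod 1: 400 + 125 = 525
  stock rod 2: 375 + 125 = 500
  stock rod 3: 375 + 100 + 50 = 525
  stock rod 4: 325 + 75 = 400
  stock rod 5: 325 = 325
  stock rod 6: 325 = 325
  stock rod 7: 275 = 275
This matches the lower bound, so 7 is optimal.

7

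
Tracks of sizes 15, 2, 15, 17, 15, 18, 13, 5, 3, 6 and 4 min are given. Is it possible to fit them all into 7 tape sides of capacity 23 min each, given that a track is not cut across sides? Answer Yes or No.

Yes

A valid assignment using 6 tape sides:
  side 1: 18 + 5 = 23
  side 2: 17 + 6 = 23
  side 3: 15 + 4 + 3 = 22
  side 4: 15 + 2 = 17
  side 5: 15 = 15
  side 6: 13 = 13
That uses only 6 ≤ 7, so 7 tape sides are enough.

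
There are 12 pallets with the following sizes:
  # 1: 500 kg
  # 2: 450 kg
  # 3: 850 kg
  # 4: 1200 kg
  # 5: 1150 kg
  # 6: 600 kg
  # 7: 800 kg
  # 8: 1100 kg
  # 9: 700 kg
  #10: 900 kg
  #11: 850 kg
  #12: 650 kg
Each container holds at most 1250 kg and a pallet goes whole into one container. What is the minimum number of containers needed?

9

Total = 1200 + 1150 + 1100 + 900 + 850 + 850 + 800 + 700 + 650 + 600 + 500 + 450 = 9750 kg.
Lower bound: ⌈9750/1250⌉ = 8 containers.
Also, 9 pallets each exceed 625 kg, and no two of those can share a container, so at least 9 containers are needed.
A packing using 9 containers:
  container 1: 1200 = 1200
  container 2: 1150 = 1150
  container 3: 1100 = 1100
  container 4: 900 = 900
  container 5: 850 = 850
  container 6: 850 = 850
  container 7: 800 + 450 = 1250
  container 8: 700 + 500 = 1200
  container 9: 650 + 600 = 1250
This matches the lower bound, so 9 is optimal.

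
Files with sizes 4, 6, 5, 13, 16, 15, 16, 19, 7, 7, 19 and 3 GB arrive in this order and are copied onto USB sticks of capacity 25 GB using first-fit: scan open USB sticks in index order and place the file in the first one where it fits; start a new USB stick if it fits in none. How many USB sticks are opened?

7

  4 → USB stick 1 (new)  [load 4/25]
  6 → USB stick 1  [load 10/25]
  5 → USB stick 1  [load 15/25]
  13 → USB stick 2 (new)  [load 13/25]
  16 → USB stick 3 (new)  [load 16/25]
  15 → USB stick 4 (new)  [load 15/25]
  16 → USB stick 5 (new)  [load 16/25]
  19 → USB stick 6 (new)  [load 19/25]
  7 → USB stick 1  [load 22/25]
  7 → USB stick 2  [load 20/25]
  19 → USB stick 7 (new)  [load 19/25]
  3 → USB stick 1  [load 25/25]
7 USB sticks opened.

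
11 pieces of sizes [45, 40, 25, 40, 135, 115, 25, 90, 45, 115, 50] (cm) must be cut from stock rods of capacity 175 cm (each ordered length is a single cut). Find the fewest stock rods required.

Total = 135 + 115 + 115 + 90 + 50 + 45 + 45 + 40 + 40 + 25 + 25 = 725 cm.
Lower bound: ⌈725/175⌉ = 5 stock rods.
A packing using 5 stock rods:
  stock rod 1: 135 + 40 = 175
  stock rod 2: 115 + 50 = 165
  stock rod 3: 115 + 45 = 160
  stock rod 4: 90 + 45 + 40 = 175
  stock rod 5: 25 + 25 = 50
This matches the lower bound, so 5 is optimal.

5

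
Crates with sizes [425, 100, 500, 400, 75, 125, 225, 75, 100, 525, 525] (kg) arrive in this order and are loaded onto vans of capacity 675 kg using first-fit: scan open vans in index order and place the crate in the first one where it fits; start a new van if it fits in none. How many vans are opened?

5

  425 → van 1 (new)  [load 425/675]
  100 → van 1  [load 525/675]
  500 → van 2 (new)  [load 500/675]
  400 → van 3 (new)  [load 400/675]
  75 → van 1  [load 600/675]
  125 → van 2  [load 625/675]
  225 → van 3  [load 625/675]
  75 → van 1  [load 675/675]
  100 → van 4 (new)  [load 100/675]
  525 → van 4  [load 625/675]
  525 → van 5 (new)  [load 525/675]
5 vans opened.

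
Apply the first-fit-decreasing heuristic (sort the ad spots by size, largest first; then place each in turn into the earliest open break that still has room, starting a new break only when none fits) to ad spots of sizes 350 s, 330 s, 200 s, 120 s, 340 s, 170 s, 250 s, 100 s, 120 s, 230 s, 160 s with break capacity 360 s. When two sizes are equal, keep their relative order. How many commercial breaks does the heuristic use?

Sorted descending: 350, 340, 330, 250, 230, 200, 170, 160, 120, 120, 100.
  350 → break 1 (new)  [load 350/360]
  340 → break 2 (new)  [load 340/360]
  330 → break 3 (new)  [load 330/360]
  250 → break 4 (new)  [load 250/360]
  230 → break 5 (new)  [load 230/360]
  200 → break 6 (new)  [load 200/360]
  170 → break 7 (new)  [load 170/360]
  160 → break 6  [load 360/360]
  120 → break 5  [load 350/360]
  120 → break 7  [load 290/360]
  100 → break 4  [load 350/360]
7 commercial breaks opened.

7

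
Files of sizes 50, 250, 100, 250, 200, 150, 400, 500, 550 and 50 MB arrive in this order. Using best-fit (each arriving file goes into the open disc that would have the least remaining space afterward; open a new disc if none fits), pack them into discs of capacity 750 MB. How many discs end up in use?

4

  50 → disc 1 (new)  [load 50/750]
  250 → disc 1  [load 300/750]
  100 → disc 1  [load 400/750]
  250 → disc 1  [load 650/750]
  200 → disc 2 (new)  [load 200/750]
  150 → disc 2  [load 350/750]
  400 → disc 2  [load 750/750]
  500 → disc 3 (new)  [load 500/750]
  550 → disc 4 (new)  [load 550/750]
  50 → disc 1  [load 700/750]
4 discs opened.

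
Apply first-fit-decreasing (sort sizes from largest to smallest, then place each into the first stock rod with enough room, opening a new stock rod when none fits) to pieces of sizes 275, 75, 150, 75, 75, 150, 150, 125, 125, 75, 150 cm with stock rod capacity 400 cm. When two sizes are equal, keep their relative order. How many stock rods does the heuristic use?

4

Sorted descending: 275, 150, 150, 150, 150, 125, 125, 75, 75, 75, 75.
  275 → stock rod 1 (new)  [load 275/400]
  150 → stock rod 2 (new)  [load 150/400]
  150 → stock rod 2  [load 300/400]
  150 → stock rod 3 (new)  [load 150/400]
  150 → stock rod 3  [load 300/400]
  125 → stock rod 1  [load 400/400]
  125 → stock rod 4 (new)  [load 125/400]
  75 → stock rod 2  [load 375/400]
  75 → stock rod 3  [load 375/400]
  75 → stock rod 4  [load 200/400]
  75 → stock rod 4  [load 275/400]
4 stock rods opened.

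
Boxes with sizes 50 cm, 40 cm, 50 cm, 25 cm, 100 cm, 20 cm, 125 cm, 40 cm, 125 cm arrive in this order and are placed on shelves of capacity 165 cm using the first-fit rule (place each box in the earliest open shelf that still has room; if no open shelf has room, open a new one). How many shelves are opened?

4

  50 → shelf 1 (new)  [load 50/165]
  40 → shelf 1  [load 90/165]
  50 → shelf 1  [load 140/165]
  25 → shelf 1  [load 165/165]
  100 → shelf 2 (new)  [load 100/165]
  20 → shelf 2  [load 120/165]
  125 → shelf 3 (new)  [load 125/165]
  40 → shelf 2  [load 160/165]
  125 → shelf 4 (new)  [load 125/165]
4 shelves opened.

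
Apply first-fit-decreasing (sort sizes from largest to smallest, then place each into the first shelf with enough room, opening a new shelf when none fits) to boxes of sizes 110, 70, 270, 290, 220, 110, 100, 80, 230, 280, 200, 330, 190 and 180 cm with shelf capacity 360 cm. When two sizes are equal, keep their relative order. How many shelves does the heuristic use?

9

Sorted descending: 330, 290, 280, 270, 230, 220, 200, 190, 180, 110, 110, 100, 80, 70.
  330 → shelf 1 (new)  [load 330/360]
  290 → shelf 2 (new)  [load 290/360]
  280 → shelf 3 (new)  [load 280/360]
  270 → shelf 4 (new)  [load 270/360]
  230 → shelf 5 (new)  [load 230/360]
  220 → shelf 6 (new)  [load 220/360]
  200 → shelf 7 (new)  [load 200/360]
  190 → shelf 8 (new)  [load 190/360]
  180 → shelf 9 (new)  [load 180/360]
  110 → shelf 5  [load 340/360]
  110 → shelf 6  [load 330/360]
  100 → shelf 7  [load 300/360]
  80 → shelf 3  [load 360/360]
  70 → shelf 2  [load 360/360]
9 shelves opened.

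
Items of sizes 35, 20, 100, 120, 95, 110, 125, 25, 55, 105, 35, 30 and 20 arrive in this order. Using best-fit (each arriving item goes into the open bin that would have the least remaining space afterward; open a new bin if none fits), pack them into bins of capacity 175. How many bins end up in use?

6

  35 → bin 1 (new)  [load 35/175]
  20 → bin 1  [load 55/175]
  100 → bin 1  [load 155/175]
  120 → bin 2 (new)  [load 120/175]
  95 → bin 3 (new)  [load 95/175]
  110 → bin 4 (new)  [load 110/175]
  125 → bin 5 (new)  [load 125/175]
  25 → bin 5  [load 150/175]
  55 → bin 2  [load 175/175]
  105 → bin 6 (new)  [load 105/175]
  35 → bin 4  [load 145/175]
  30 → bin 4  [load 175/175]
  20 → bin 1  [load 175/175]
6 bins opened.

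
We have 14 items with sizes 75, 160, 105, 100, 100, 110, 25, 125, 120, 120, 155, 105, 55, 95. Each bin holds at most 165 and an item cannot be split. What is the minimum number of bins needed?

Total = 160 + 155 + 125 + 120 + 120 + 110 + 105 + 105 + 100 + 100 + 95 + 75 + 55 + 25 = 1450.
Lower bound: ⌈1450/165⌉ = 9 bins.
Also, 11 items each exceed 165/2, and no two of those can share a bin, so at least 11 bins are needed.
A packing using 12 bins:
  bin 1: 160 = 160
  bin 2: 155 = 155
  bin 3: 125 + 25 = 150
  bin 4: 120 = 120
  bin 5: 120 = 120
  bin 6: 110 + 55 = 165
  bin 7: 105 = 105
  bin 8: 105 = 105
  bin 9: 100 = 100
  bin 10: 100 = 100
  bin 11: 95 = 95
  bin 12: 75 = 75
No arrangement into 11 bins stays within capacity, so 12 is optimal.

12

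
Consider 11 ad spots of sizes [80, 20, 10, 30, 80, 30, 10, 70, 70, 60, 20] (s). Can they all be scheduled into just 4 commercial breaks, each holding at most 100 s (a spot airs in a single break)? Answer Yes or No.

No

Total = 480 s; ⌈480/100⌉ = 5.
At least 5 commercial breaks are required, but only 4 are allowed.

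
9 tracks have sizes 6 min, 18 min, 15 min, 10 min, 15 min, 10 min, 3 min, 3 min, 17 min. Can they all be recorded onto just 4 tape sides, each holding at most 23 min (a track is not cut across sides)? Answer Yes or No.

No

Total = 97 min; ⌈97/23⌉ = 5.
At least 5 tape sides are required, but only 4 are allowed.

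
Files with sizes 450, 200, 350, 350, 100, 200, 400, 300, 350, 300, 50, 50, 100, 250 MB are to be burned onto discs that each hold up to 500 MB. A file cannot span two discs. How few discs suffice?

8

Total = 450 + 400 + 350 + 350 + 350 + 300 + 300 + 250 + 200 + 200 + 100 + 100 + 50 + 50 = 3450 MB.
Lower bound: ⌈3450/500⌉ = 7 discs.
A packing using 8 discs:
  disc 1: 450 + 50 = 500
  disc 2: 400 + 100 = 500
  disc 3: 350 + 100 + 50 = 500
  disc 4: 350 = 350
  disc 5: 350 = 350
  disc 6: 300 + 200 = 500
  disc 7: 300 + 200 = 500
  disc 8: 250 = 250
No arrangement into 7 discs stays within capacity, so 8 is optimal.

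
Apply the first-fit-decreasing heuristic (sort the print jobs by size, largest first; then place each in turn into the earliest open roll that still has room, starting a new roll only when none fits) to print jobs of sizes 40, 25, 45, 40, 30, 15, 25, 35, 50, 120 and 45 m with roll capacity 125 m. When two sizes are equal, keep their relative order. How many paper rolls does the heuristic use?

4

Sorted descending: 120, 50, 45, 45, 40, 40, 35, 30, 25, 25, 15.
  120 → roll 1 (new)  [load 120/125]
  50 → roll 2 (new)  [load 50/125]
  45 → roll 2  [load 95/125]
  45 → roll 3 (new)  [load 45/125]
  40 → roll 3  [load 85/125]
  40 → roll 3  [load 125/125]
  35 → roll 4 (new)  [load 35/125]
  30 → roll 2  [load 125/125]
  25 → roll 4  [load 60/125]
  25 → roll 4  [load 85/125]
  15 → roll 4  [load 100/125]
4 paper rolls opened.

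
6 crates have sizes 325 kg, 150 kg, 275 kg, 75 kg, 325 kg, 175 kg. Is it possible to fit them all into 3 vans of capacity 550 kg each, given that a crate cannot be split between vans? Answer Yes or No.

A valid assignment using 3 vans:
  van 1: 325 + 175 = 500
  van 2: 325 + 150 + 75 = 550
  van 3: 275 = 275
Every load is within 550 kg, so 3 vans suffice.

Yes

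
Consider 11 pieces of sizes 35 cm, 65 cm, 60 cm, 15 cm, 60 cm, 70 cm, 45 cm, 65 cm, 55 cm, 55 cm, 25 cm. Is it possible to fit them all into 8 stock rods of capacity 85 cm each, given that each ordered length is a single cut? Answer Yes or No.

Yes

A valid assignment using 8 stock rods:
  stock rod 1: 70 + 15 = 85
  stock rod 2: 65 = 65
  stock rod 3: 65 = 65
  stock rod 4: 60 + 25 = 85
  stock rod 5: 60 = 60
  stock rod 6: 55 = 55
  stock rod 7: 55 = 55
  stock rod 8: 45 + 35 = 80
Every load is within 85 cm, so 8 stock rods suffice.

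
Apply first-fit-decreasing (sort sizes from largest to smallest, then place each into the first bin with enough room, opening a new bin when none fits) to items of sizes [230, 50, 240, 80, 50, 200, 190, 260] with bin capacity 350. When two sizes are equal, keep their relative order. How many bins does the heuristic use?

5

Sorted descending: 260, 240, 230, 200, 190, 80, 50, 50.
  260 → bin 1 (new)  [load 260/350]
  240 → bin 2 (new)  [load 240/350]
  230 → bin 3 (new)  [load 230/350]
  200 → bin 4 (new)  [load 200/350]
  190 → bin 5 (new)  [load 190/350]
  80 → bin 1  [load 340/350]
  50 → bin 2  [load 290/350]
  50 → bin 2  [load 340/350]
5 bins opened.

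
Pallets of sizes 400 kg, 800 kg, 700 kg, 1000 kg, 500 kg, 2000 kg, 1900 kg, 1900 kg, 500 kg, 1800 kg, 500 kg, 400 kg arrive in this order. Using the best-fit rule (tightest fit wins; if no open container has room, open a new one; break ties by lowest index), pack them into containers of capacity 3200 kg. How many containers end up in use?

  400 → container 1 (new)  [load 400/3200]
  800 → container 1  [load 1200/3200]
  700 → container 1  [load 1900/3200]
  1000 → container 1  [load 2900/3200]
  500 → container 2 (new)  [load 500/3200]
  2000 → container 2  [load 2500/3200]
  1900 → container 3 (new)  [load 1900/3200]
  1900 → container 4 (new)  [load 1900/3200]
  500 → container 2  [load 3000/3200]
  1800 → container 5 (new)  [load 1800/3200]
  500 → container 3  [load 2400/3200]
  400 → container 3  [load 2800/3200]
5 containers opened.

5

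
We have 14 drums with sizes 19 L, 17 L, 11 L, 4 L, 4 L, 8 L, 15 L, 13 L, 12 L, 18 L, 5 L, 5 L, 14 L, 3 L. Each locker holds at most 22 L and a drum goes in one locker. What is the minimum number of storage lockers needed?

Total = 19 + 18 + 17 + 15 + 14 + 13 + 12 + 11 + 8 + 5 + 5 + 4 + 4 + 3 = 148 L.
Lower bound: ⌈148/22⌉ = 7 storage lockers.
A packing using 8 storage lockers:
  locker 1: 19 + 3 = 22
  locker 2: 18 + 4 = 22
  locker 3: 17 + 5 = 22
  locker 4: 15 + 5 = 20
  locker 5: 14 + 8 = 22
  locker 6: 13 + 4 = 17
  locker 7: 12 = 12
  locker 8: 11 = 11
No arrangement into 7 storage lockers stays within capacity, so 8 is optimal.

8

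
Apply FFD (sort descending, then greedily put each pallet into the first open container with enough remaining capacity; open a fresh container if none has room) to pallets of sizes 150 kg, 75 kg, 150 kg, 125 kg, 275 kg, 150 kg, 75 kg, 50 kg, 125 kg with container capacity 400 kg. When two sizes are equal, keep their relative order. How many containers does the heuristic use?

3

Sorted descending: 275, 150, 150, 150, 125, 125, 75, 75, 50.
  275 → container 1 (new)  [load 275/400]
  150 → container 2 (new)  [load 150/400]
  150 → container 2  [load 300/400]
  150 → container 3 (new)  [load 150/400]
  125 → container 1  [load 400/400]
  125 → container 3  [load 275/400]
  75 → container 2  [load 375/400]
  75 → container 3  [load 350/400]
  50 → container 3  [load 400/400]
3 containers opened.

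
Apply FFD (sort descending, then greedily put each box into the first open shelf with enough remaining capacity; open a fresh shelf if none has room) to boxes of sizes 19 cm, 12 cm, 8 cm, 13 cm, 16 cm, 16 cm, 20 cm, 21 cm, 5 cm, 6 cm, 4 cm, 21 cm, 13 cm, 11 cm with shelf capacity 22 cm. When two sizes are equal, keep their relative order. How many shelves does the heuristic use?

Sorted descending: 21, 21, 20, 19, 16, 16, 13, 13, 12, 11, 8, 6, 5, 4.
  21 → shelf 1 (new)  [load 21/22]
  21 → shelf 2 (new)  [load 21/22]
  20 → shelf 3 (new)  [load 20/22]
  19 → shelf 4 (new)  [load 19/22]
  16 → shelf 5 (new)  [load 16/22]
  16 → shelf 6 (new)  [load 16/22]
  13 → shelf 7 (new)  [load 13/22]
  13 → shelf 8 (new)  [load 13/22]
  12 → shelf 9 (new)  [load 12/22]
  11 → shelf 10 (new)  [load 11/22]
  8 → shelf 7  [load 21/22]
  6 → shelf 5  [load 22/22]
  5 → shelf 6  [load 21/22]
  4 → shelf 8  [load 17/22]
10 shelves opened.

10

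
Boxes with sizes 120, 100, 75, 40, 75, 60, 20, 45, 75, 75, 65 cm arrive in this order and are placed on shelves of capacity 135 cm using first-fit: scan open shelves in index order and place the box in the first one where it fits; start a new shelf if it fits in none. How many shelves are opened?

7

  120 → shelf 1 (new)  [load 120/135]
  100 → shelf 2 (new)  [load 100/135]
  75 → shelf 3 (new)  [load 75/135]
  40 → shelf 3  [load 115/135]
  75 → shelf 4 (new)  [load 75/135]
  60 → shelf 4  [load 135/135]
  20 → shelf 2  [load 120/135]
  45 → shelf 5 (new)  [load 45/135]
  75 → shelf 5  [load 120/135]
  75 → shelf 6 (new)  [load 75/135]
  65 → shelf 7 (new)  [load 65/135]
7 shelves opened.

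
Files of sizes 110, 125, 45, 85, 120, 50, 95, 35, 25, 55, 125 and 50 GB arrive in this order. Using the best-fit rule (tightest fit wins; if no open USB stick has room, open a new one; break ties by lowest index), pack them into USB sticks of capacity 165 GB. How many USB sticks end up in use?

  110 → USB stick 1 (new)  [load 110/165]
  125 → USB stick 2 (new)  [load 125/165]
  45 → USB stick 1  [load 155/165]
  85 → USB stick 3 (new)  [load 85/165]
  120 → USB stick 4 (new)  [load 120/165]
  50 → USB stick 3  [load 135/165]
  95 → USB stick 5 (new)  [load 95/165]
  35 → USB stick 2  [load 160/165]
  25 → USB stick 3  [load 160/165]
  55 → USB stick 5  [load 150/165]
  125 → USB stick 6 (new)  [load 125/165]
  50 → USB stick 7 (new)  [load 50/165]
7 USB sticks opened.

7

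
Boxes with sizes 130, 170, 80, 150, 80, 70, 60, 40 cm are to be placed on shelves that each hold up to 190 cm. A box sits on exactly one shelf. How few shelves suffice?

Total = 170 + 150 + 130 + 80 + 80 + 70 + 60 + 40 = 780 cm.
Lower bound: ⌈780/190⌉ = 5 shelves.
A packing using 5 shelves:
  shelf 1: 170 = 170
  shelf 2: 150 + 40 = 190
  shelf 3: 130 + 60 = 190
  shelf 4: 80 + 80 = 160
  shelf 5: 70 = 70
This matches the lower bound, so 5 is optimal.

5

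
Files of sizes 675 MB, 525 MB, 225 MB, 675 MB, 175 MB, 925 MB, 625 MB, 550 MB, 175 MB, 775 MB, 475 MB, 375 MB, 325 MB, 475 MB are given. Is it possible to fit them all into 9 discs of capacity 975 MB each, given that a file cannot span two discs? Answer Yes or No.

Yes

A valid assignment using 8 discs:
  disc 1: 925 = 925
  disc 2: 775 + 175 = 950
  disc 3: 675 + 225 = 900
  disc 4: 675 + 175 = 850
  disc 5: 625 + 325 = 950
  disc 6: 550 + 375 = 925
  disc 7: 525 = 525
  disc 8: 475 + 475 = 950
That uses only 8 ≤ 9, so 9 discs are enough.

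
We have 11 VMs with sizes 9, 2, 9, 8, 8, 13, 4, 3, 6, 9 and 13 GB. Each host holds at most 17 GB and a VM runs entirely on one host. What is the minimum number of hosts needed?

5

Total = 13 + 13 + 9 + 9 + 9 + 8 + 8 + 6 + 4 + 3 + 2 = 84 GB.
Lower bound: ⌈84/17⌉ = 5 hosts.
A packing using 5 hosts:
  host 1: 13 + 4 = 17
  host 2: 13 + 3 = 16
  host 3: 9 + 8 = 17
  host 4: 9 + 8 = 17
  host 5: 9 + 6 + 2 = 17
This matches the lower bound, so 5 is optimal.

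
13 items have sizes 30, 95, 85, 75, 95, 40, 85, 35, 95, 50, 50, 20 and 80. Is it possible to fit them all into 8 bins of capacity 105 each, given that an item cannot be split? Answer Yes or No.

Total = 835; ⌈835/105⌉ = 8.
The bound of 8 does not rule out 8, but exhaustive search shows no assignment into 8 bins of capacity 105 exists — the minimum is 9.

No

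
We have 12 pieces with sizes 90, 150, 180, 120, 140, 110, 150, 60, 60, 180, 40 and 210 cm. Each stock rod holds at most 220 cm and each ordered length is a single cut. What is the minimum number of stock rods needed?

8

Total = 210 + 180 + 180 + 150 + 150 + 140 + 120 + 110 + 90 + 60 + 60 + 40 = 1490 cm.
Lower bound: ⌈1490/220⌉ = 7 stock rods.
A packing using 8 stock rods:
  stock rod 1: 210 = 210
  stock rod 2: 180 + 40 = 220
  stock rod 3: 180 = 180
  stock rod 4: 150 + 60 = 210
  stock rod 5: 150 + 60 = 210
  stock rod 6: 140 = 140
  stock rod 7: 120 + 90 = 210
  stock rod 8: 110 = 110
No arrangement into 7 stock rods stays within capacity, so 8 is optimal.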